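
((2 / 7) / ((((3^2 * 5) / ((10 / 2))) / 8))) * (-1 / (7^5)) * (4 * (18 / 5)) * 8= -1024 / 588245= -0.00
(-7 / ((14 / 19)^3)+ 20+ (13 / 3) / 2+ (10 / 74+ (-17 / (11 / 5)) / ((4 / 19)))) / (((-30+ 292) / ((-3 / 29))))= 15268453 / 1212215312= 0.01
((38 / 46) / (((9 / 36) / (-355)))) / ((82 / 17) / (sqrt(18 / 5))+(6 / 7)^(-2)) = -300.52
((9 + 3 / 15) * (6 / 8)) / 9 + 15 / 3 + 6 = 353 / 30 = 11.77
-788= -788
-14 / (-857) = 14 / 857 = 0.02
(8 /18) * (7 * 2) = 56 /9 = 6.22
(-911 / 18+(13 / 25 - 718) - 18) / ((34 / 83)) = -29360503 / 15300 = -1918.99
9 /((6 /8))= 12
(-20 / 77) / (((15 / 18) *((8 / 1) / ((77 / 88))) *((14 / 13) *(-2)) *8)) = 39 / 19712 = 0.00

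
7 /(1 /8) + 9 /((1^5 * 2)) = 121 /2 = 60.50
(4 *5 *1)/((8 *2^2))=5/8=0.62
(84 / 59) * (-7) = -588 / 59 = -9.97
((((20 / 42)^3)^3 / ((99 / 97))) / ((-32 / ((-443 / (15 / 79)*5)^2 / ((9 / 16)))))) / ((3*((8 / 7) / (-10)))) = 74252894295625000000 / 2729713582942731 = 27201.72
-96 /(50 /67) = -128.64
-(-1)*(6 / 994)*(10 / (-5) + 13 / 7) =-3 / 3479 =-0.00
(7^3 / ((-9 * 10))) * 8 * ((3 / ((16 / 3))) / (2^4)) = -343 / 320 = -1.07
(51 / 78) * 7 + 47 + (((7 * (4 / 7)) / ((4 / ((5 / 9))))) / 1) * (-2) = 11809 / 234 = 50.47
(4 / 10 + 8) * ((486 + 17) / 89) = 21126 / 445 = 47.47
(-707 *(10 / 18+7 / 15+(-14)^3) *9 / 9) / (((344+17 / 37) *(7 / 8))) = 3690182864 / 573525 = 6434.21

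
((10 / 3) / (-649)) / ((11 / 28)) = -280 / 21417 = -0.01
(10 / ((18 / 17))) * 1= 85 / 9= 9.44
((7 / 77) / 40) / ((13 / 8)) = 1 / 715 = 0.00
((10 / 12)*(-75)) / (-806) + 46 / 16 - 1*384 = -1228497 / 3224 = -381.05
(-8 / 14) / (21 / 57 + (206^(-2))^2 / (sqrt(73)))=-17991783453538544954368 / 11599965647676167141271 + 2600375554624 * sqrt(73) / 81199759533733169988897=-1.55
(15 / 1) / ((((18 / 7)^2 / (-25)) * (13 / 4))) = -6125 / 351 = -17.45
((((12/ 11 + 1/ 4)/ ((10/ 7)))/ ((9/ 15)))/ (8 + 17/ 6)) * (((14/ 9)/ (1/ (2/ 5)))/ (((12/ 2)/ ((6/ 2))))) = 2891/ 64350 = 0.04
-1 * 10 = -10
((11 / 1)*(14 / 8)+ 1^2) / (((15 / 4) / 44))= 1188 / 5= 237.60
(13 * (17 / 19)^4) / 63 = 0.13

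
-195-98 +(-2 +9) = -286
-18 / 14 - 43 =-310 / 7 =-44.29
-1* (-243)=243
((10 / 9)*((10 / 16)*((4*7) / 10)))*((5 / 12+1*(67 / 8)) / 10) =1477 / 864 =1.71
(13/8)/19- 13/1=-1963/152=-12.91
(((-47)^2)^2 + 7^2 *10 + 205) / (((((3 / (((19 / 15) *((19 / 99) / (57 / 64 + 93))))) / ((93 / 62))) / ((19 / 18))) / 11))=59510220416 / 811215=73359.37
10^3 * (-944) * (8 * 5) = -37760000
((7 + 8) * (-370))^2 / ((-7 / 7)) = -30802500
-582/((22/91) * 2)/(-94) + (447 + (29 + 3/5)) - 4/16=1264466/2585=489.16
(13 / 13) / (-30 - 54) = -1 / 84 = -0.01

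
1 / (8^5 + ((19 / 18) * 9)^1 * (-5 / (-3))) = 6 / 196703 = 0.00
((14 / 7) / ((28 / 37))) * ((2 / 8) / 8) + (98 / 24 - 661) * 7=-6180161 / 1344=-4598.33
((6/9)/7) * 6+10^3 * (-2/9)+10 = -13334/63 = -211.65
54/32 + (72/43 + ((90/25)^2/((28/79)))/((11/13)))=61685181/1324400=46.58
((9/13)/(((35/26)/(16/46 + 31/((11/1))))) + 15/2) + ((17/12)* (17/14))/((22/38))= 2571397/212520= 12.10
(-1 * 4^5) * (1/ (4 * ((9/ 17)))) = -4352/ 9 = -483.56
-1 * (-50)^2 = -2500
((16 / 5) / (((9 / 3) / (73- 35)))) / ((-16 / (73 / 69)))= -2774 / 1035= -2.68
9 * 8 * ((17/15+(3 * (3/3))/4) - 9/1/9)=318/5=63.60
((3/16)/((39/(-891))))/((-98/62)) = 27621/10192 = 2.71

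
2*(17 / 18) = 17 / 9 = 1.89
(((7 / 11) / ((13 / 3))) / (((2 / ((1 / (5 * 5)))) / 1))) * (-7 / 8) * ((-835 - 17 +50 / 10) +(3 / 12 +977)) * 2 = -76587 / 114400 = -0.67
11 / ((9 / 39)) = 143 / 3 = 47.67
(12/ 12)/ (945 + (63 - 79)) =1/ 929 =0.00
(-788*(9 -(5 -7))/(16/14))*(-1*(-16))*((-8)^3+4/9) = 558704608/9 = 62078289.78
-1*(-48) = 48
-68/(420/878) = -142.15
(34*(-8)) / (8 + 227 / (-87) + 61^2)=-5916 / 81049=-0.07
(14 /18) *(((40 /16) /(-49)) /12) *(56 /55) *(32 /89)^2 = -1024 /2352537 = -0.00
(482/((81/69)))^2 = 122899396/729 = 168586.28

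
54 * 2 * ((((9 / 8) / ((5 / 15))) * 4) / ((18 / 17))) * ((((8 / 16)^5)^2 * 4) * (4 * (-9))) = -12393 / 64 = -193.64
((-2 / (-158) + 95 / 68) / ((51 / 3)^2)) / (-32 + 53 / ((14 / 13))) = 53011 / 187077214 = 0.00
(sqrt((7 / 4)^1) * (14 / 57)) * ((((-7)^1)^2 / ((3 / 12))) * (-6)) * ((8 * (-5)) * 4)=439040 * sqrt(7) / 19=61136.35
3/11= 0.27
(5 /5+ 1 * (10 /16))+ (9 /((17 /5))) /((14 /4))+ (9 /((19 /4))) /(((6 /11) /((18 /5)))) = 1346341 /90440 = 14.89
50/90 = 5/9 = 0.56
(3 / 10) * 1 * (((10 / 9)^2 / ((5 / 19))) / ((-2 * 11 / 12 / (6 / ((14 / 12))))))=-304 / 77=-3.95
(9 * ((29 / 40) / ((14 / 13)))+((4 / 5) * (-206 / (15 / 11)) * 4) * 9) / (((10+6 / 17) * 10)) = -206805867 / 4928000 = -41.97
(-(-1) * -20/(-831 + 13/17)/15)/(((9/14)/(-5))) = -2380/190539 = -0.01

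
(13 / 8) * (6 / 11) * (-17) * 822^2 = -111994623 / 11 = -10181329.36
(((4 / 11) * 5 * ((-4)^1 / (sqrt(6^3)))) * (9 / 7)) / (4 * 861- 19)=-4 * sqrt(6) / 52745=-0.00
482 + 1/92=44345/92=482.01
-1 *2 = -2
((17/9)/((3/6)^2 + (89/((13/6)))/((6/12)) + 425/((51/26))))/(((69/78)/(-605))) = -2781064/643839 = -4.32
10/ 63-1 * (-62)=3916/ 63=62.16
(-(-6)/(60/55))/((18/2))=0.61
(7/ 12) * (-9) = -21/ 4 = -5.25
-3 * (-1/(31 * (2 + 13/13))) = 1/31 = 0.03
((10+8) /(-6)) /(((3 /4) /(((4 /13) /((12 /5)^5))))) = -3125 /202176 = -0.02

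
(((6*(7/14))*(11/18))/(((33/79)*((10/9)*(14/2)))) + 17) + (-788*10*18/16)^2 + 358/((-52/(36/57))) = 2717581277513/34580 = 78588238.22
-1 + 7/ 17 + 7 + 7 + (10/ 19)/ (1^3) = 4502/ 323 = 13.94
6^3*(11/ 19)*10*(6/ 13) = 142560/ 247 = 577.17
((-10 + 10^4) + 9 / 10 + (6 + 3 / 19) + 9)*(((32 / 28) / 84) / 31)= 12933 / 2945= 4.39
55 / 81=0.68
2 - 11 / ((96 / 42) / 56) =-535 / 2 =-267.50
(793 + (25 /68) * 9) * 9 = 487341 /68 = 7166.78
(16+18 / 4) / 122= 41 / 244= 0.17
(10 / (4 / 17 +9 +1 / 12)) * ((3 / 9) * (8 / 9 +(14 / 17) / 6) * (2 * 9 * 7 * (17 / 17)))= 87920 / 1901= 46.25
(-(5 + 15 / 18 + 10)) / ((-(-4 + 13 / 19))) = -1805 / 378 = -4.78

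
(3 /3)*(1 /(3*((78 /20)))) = 10 /117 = 0.09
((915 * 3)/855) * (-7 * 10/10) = -427/19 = -22.47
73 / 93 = 0.78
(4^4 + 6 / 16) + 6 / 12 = 2055 / 8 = 256.88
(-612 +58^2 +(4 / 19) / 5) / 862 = 130722 / 40945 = 3.19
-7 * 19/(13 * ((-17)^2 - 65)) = -19/416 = -0.05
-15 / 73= -0.21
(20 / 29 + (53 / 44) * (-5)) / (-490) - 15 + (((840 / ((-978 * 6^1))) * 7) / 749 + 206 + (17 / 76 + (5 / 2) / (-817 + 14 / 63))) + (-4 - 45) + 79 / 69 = 1004499480227349037 / 7006094515975016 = 143.38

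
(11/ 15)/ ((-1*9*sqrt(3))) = -0.05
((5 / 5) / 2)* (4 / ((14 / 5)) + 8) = 33 / 7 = 4.71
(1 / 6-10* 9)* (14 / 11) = -114.33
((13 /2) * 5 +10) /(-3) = -85 /6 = -14.17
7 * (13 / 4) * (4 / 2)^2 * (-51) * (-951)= 4413591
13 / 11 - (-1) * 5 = 68 / 11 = 6.18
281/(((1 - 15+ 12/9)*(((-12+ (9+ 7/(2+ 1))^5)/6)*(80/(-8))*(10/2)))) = 0.00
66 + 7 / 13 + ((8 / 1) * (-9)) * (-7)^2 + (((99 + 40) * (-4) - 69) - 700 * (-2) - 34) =-35366 / 13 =-2720.46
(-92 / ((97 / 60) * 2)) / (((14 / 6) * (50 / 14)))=-1656 / 485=-3.41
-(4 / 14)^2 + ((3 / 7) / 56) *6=-1 / 28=-0.04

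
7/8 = 0.88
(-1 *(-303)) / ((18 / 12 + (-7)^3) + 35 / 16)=-4848 / 5429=-0.89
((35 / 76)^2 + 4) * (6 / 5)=5.05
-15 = -15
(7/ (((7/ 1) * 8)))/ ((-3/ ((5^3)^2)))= -651.04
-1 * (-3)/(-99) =-1/33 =-0.03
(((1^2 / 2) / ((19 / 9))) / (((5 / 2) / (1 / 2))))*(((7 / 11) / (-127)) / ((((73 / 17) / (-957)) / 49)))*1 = 2.59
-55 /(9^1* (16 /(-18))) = 55 /8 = 6.88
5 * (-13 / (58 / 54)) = -1755 / 29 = -60.52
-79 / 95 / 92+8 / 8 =8661 / 8740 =0.99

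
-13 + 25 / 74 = -937 / 74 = -12.66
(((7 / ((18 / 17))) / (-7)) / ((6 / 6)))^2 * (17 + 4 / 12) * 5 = 18785 / 243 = 77.30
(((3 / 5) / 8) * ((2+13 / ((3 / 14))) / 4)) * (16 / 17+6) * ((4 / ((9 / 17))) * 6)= 5546 / 15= 369.73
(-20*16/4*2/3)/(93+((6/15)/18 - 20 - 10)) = -600/709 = -0.85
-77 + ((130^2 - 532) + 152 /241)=3926283 /241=16291.63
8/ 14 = 4/ 7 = 0.57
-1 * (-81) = 81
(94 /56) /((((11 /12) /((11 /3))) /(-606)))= -28482 /7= -4068.86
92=92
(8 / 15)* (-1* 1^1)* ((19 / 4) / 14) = -19 / 105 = -0.18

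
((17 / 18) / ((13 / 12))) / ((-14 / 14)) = -34 / 39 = -0.87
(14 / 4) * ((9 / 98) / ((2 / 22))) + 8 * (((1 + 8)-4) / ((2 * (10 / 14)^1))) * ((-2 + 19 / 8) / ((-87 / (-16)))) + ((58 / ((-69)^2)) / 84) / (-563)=5.47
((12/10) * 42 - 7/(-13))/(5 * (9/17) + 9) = 5117/1170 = 4.37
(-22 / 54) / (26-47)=11 / 567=0.02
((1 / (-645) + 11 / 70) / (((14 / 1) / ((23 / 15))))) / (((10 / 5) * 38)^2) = 0.00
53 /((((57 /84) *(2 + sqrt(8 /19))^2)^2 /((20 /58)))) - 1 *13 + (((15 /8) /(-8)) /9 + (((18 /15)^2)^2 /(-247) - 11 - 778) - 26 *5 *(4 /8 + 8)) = -136452039658531063 /71791310760000 - 2181480 *sqrt(38) /2422109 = -1906.23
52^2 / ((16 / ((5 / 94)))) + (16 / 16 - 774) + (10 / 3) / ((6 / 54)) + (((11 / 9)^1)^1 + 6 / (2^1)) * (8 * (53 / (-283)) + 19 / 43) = -2534179499 / 3431658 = -738.47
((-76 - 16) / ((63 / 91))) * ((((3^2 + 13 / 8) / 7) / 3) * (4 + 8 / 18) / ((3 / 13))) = -6607900 / 5103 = -1294.90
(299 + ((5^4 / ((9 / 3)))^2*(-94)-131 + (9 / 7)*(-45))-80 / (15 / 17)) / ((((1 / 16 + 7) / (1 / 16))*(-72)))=257030023 / 512568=501.46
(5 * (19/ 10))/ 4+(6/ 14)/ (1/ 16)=517/ 56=9.23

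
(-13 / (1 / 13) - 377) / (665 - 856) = 546 / 191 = 2.86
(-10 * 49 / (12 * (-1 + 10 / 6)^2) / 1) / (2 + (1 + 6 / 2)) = -245 / 16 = -15.31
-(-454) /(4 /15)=3405 /2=1702.50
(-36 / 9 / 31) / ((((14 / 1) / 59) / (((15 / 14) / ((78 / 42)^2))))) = -885 / 5239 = -0.17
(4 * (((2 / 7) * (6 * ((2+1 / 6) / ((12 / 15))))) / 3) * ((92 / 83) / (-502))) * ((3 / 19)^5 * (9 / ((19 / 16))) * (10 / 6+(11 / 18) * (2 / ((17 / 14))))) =-3169782720 / 116632713825887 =-0.00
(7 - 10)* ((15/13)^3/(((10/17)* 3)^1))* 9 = -103275/4394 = -23.50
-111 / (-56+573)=-111 / 517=-0.21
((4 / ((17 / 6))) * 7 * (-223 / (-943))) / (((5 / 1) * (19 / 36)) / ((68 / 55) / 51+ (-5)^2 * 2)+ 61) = 530104896 / 13848844249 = 0.04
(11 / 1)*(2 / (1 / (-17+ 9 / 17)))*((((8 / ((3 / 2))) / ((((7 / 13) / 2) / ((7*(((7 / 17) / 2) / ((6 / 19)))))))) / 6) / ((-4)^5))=665665 / 124848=5.33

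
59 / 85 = 0.69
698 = 698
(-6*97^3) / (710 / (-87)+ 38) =-238207653 / 1298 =-183518.99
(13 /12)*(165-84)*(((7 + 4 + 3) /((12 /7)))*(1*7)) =40131 /8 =5016.38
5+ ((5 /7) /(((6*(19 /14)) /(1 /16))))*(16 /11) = 5.01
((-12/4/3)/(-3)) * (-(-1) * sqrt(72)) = 2 * sqrt(2) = 2.83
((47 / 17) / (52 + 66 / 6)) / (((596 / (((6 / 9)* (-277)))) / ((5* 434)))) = -2017945 / 68391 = -29.51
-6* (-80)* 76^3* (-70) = -14749593600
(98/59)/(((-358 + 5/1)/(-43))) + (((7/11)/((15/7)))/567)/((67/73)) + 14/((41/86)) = 22609315795787/764635292685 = 29.57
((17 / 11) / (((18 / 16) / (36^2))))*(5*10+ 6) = 1096704 / 11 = 99700.36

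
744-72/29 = 741.52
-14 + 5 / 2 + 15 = 3.50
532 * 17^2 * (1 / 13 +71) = 142063152 / 13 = 10927934.77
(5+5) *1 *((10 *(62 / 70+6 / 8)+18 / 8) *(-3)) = -7815 / 14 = -558.21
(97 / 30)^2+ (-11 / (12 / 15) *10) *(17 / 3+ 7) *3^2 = -14098091 / 900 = -15664.55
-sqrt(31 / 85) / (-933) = sqrt(2635) / 79305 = 0.00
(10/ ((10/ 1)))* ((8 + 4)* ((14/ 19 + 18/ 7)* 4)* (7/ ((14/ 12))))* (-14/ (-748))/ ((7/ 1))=5760/ 2261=2.55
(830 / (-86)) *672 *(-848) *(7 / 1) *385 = 637341196800 / 43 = 14821888297.67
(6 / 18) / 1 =1 / 3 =0.33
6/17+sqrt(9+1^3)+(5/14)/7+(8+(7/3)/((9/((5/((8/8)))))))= sqrt(10)+436337/44982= 12.86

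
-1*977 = -977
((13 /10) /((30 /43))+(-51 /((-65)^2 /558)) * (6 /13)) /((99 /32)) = -596984 /1482975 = -0.40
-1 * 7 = -7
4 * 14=56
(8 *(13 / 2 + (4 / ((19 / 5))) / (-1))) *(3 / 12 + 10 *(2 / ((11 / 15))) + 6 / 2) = 278001 / 209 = 1330.15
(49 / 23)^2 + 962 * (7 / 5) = 3574291 / 2645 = 1351.34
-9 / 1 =-9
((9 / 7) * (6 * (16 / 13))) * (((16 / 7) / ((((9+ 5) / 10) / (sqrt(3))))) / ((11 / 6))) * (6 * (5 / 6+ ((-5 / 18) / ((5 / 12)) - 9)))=-776.18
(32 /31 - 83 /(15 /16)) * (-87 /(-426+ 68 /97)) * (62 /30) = -57227672 /1547025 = -36.99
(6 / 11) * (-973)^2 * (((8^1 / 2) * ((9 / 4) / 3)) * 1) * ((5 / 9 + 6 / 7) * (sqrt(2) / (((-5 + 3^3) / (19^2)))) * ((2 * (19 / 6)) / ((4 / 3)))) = 82561666397 * sqrt(2) / 484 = 241239314.77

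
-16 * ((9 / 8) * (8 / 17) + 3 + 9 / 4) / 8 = -393 / 34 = -11.56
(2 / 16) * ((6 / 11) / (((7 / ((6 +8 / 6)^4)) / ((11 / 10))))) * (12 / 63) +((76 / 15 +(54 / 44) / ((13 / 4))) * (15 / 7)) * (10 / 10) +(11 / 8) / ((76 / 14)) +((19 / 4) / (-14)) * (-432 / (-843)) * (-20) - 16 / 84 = 5117146105751 / 242419217040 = 21.11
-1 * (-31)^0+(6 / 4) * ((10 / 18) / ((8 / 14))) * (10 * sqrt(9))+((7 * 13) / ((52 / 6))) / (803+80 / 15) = 414801 / 9700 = 42.76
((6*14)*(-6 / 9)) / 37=-56 / 37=-1.51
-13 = -13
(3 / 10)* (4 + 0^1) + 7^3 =1721 / 5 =344.20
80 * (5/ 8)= 50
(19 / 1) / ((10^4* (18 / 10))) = 19 / 18000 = 0.00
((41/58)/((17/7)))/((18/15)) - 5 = -28145/5916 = -4.76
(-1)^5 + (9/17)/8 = -0.93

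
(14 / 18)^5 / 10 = 16807 / 590490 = 0.03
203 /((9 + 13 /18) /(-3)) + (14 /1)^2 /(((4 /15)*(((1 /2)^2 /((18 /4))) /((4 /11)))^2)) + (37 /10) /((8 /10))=760644037 /24200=31431.57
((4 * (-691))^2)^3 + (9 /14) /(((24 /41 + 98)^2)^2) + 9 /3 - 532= 1666255149551017955357262057376362057 /3736915455275744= 445890513042946625007.00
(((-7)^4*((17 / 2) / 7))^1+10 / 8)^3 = 1588099077963 / 64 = 24814048093.17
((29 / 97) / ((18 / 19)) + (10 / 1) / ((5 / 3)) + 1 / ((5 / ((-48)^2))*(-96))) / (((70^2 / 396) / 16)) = 1164328 / 594125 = 1.96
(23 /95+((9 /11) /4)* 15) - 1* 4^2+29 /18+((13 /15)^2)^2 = -444997129 /42322500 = -10.51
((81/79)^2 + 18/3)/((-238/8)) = -176028/742679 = -0.24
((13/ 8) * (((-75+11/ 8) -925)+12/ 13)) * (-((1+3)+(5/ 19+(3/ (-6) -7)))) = -12762603/ 2432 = -5247.78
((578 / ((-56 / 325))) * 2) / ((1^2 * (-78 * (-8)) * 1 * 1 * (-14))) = 7225 / 9408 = 0.77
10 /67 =0.15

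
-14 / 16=-7 / 8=-0.88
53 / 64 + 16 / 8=181 / 64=2.83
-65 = -65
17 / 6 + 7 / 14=10 / 3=3.33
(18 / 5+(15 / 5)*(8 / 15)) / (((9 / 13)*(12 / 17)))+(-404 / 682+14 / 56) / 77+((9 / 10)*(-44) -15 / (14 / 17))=-668926361 / 14178780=-47.18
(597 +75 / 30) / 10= 1199 / 20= 59.95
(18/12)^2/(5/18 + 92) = 81/3322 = 0.02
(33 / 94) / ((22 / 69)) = 207 / 188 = 1.10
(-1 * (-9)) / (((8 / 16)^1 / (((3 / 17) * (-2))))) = -108 / 17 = -6.35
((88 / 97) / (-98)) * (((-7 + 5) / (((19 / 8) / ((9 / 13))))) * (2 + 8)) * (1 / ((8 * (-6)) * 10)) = -132 / 1173991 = -0.00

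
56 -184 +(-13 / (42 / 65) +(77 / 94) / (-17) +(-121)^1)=-4516357 / 16779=-269.17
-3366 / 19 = -177.16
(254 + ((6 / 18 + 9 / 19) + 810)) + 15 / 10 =121559 / 114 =1066.31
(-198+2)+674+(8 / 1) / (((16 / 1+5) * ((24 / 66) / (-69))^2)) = 198719 / 14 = 14194.21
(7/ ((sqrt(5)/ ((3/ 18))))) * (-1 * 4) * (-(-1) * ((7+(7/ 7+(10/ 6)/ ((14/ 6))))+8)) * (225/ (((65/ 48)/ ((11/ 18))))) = -1584 * sqrt(5) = -3541.93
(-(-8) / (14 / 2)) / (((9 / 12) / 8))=256 / 21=12.19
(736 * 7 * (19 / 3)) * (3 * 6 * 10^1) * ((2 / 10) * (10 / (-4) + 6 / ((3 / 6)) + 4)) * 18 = 285441408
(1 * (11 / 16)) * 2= 11 / 8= 1.38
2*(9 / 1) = 18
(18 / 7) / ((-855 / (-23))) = 46 / 665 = 0.07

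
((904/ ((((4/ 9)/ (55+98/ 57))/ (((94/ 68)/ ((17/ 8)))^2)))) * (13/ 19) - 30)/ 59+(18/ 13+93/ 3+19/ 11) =599.76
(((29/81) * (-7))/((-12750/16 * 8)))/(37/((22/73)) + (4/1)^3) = 638/303112125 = 0.00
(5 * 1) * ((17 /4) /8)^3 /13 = 24565 /425984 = 0.06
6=6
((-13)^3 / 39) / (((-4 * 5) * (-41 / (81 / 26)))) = -351 / 1640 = -0.21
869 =869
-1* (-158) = 158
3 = 3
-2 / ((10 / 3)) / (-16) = 3 / 80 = 0.04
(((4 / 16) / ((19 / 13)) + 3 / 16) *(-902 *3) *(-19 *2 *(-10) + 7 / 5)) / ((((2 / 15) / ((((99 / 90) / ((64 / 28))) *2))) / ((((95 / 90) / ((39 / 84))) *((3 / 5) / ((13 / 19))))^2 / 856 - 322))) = 3196419471419430072971 / 3716128832000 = 860147647.17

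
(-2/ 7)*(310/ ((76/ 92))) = -14260/ 133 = -107.22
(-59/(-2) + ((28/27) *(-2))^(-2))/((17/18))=839169/26656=31.48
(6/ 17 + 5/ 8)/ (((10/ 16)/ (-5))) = -133/ 17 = -7.82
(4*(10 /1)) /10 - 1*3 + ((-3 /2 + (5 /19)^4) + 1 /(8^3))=-32911855 /66724352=-0.49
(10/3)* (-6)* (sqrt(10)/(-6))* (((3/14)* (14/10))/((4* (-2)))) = -sqrt(10)/8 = -0.40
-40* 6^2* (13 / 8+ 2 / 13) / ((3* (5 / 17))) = -37740 / 13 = -2903.08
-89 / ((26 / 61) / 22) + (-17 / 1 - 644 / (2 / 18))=-135288 / 13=-10406.77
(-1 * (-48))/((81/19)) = 304/27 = 11.26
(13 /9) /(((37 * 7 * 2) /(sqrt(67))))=13 * sqrt(67) /4662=0.02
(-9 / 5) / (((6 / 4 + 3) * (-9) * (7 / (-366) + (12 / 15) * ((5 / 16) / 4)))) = 1952 / 1905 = 1.02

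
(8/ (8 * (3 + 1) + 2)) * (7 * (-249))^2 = 12152196/ 17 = 714835.06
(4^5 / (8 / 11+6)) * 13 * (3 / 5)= 219648 / 185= 1187.29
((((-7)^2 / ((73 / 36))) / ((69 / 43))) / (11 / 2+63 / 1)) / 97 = 0.00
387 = 387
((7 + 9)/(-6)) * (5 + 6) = -88/3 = -29.33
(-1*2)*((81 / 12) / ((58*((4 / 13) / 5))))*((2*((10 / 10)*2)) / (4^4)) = -1755 / 29696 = -0.06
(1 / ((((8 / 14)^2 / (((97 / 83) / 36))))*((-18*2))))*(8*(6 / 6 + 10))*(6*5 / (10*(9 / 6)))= -52283 / 107568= -0.49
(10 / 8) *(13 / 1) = 65 / 4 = 16.25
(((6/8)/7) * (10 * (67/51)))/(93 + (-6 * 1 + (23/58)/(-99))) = 961785/59444189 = 0.02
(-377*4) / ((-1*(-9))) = -1508 / 9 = -167.56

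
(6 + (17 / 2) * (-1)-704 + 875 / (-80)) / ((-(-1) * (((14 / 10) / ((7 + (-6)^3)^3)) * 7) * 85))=104795567591 / 13328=7862812.69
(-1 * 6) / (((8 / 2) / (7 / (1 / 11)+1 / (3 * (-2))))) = -461 / 4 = -115.25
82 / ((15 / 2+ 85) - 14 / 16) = 656 / 733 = 0.89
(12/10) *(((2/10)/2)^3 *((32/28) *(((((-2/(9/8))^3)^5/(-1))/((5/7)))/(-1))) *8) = -18446744073709551616/214469929265259375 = -86.01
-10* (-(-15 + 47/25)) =-656/5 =-131.20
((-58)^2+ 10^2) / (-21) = -3464 / 21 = -164.95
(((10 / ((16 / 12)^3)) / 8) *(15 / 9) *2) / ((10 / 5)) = 225 / 256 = 0.88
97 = 97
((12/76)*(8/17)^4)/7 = 12288/11108293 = 0.00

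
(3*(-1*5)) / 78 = -0.19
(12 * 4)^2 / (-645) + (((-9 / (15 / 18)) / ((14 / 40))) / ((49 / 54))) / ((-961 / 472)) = 930512256 / 70868945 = 13.13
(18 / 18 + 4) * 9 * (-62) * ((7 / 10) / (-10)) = 195.30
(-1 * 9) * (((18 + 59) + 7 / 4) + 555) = -22815 / 4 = -5703.75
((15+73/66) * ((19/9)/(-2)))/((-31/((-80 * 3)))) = -403940/3069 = -131.62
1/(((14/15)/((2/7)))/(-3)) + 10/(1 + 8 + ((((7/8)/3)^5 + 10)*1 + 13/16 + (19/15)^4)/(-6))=5536503898155/9903245942009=0.56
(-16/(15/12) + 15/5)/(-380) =49/1900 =0.03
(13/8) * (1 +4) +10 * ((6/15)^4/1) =8381/1000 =8.38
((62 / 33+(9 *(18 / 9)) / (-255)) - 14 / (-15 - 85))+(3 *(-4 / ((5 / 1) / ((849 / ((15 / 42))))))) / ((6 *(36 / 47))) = -34767371 / 28050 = -1239.48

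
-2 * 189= -378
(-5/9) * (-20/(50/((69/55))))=46/165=0.28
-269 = -269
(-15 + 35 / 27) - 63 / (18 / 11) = -2819 / 54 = -52.20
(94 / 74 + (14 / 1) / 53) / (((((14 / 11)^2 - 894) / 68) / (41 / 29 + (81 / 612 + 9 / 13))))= -20893247265 / 79827811466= -0.26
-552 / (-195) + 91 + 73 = 10844 / 65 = 166.83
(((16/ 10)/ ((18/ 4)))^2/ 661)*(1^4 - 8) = -0.00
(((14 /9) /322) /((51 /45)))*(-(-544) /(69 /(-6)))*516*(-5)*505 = 262714.56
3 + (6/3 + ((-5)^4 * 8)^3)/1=125000000005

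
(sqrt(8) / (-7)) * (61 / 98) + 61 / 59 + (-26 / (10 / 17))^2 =1954.42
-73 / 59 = -1.24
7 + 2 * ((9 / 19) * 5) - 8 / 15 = 3193 / 285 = 11.20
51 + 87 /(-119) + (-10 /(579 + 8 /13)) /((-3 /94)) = 27335458 /537999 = 50.81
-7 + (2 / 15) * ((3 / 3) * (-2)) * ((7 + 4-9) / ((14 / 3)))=-249 / 35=-7.11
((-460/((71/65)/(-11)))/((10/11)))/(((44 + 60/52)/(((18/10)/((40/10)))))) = 4232943/83354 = 50.78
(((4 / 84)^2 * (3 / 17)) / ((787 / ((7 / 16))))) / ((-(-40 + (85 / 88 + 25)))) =11 / 693968730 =0.00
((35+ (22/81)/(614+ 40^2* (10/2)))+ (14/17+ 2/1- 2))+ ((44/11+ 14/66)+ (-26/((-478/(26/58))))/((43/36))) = 778815293031737/19443115300257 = 40.06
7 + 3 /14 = 101 /14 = 7.21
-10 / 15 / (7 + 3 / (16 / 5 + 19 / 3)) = -0.09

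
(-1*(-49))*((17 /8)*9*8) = 7497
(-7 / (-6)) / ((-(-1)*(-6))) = -7 / 36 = -0.19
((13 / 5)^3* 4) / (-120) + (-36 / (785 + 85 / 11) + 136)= 110663929 / 817500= 135.37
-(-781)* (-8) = -6248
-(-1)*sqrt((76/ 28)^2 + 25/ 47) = 4*sqrt(53439)/ 329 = 2.81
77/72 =1.07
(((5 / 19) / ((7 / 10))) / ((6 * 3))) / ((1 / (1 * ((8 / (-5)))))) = -40 / 1197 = -0.03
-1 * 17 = -17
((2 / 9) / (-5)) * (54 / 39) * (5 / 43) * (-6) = 24 / 559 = 0.04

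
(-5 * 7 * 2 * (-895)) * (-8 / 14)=-35800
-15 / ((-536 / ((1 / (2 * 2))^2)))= 15 / 8576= 0.00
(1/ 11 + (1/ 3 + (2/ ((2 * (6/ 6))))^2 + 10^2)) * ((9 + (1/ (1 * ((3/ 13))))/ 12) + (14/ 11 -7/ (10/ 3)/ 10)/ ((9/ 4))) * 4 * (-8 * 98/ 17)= -183981.49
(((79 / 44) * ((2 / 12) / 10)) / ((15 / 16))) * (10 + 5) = 79 / 165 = 0.48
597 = 597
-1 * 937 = -937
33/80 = 0.41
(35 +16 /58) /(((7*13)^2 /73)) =74679 /240149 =0.31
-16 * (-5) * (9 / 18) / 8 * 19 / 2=47.50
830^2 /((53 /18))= 12400200 /53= 233966.04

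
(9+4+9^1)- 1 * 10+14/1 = 26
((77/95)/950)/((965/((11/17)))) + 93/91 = 137691343327/134730163750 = 1.02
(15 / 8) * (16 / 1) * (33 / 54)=18.33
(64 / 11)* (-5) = -320 / 11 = -29.09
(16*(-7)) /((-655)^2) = -112 /429025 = -0.00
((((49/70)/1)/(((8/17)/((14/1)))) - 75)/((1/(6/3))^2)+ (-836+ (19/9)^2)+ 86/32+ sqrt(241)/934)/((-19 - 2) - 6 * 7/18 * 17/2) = 6775201/264600 - 3 * sqrt(241)/114415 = 25.61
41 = 41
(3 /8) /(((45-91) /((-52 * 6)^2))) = -18252 /23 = -793.57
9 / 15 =3 / 5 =0.60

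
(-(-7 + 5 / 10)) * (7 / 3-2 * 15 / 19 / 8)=6331 / 456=13.88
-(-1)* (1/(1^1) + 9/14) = 23/14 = 1.64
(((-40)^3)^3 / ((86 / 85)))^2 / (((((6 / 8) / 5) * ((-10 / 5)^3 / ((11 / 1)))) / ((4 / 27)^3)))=-218459216543744000000000000000000000 / 109181601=-2000879402233202277369060000.00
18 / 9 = 2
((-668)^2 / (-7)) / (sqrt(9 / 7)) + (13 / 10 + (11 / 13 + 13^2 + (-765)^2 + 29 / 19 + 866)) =1448071271 / 2470 - 446224* sqrt(7) / 21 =530044.73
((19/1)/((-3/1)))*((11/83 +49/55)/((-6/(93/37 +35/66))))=164953136/50164785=3.29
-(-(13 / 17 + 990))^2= -283686649 / 289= -981614.70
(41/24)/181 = 41/4344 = 0.01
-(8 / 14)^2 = -16 / 49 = -0.33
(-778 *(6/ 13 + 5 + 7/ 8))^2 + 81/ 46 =1511464319135/ 62192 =24303195.25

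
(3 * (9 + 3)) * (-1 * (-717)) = 25812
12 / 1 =12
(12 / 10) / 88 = 3 / 220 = 0.01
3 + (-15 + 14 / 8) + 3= -29 / 4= -7.25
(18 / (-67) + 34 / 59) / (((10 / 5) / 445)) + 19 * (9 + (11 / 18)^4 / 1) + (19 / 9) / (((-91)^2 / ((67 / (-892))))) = 185519148230748401 / 766309981482864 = 242.09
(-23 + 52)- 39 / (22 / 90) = -1436 / 11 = -130.55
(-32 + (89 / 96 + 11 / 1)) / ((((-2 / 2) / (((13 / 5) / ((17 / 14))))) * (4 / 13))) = 2279641 / 16320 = 139.68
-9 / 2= -4.50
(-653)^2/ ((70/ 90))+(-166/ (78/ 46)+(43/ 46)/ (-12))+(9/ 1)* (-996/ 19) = 174233663391/ 318136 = 547670.38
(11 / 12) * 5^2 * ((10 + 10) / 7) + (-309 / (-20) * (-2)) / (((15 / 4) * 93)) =1064183 / 16275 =65.39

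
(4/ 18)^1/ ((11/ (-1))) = -2/ 99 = -0.02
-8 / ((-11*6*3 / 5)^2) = -50 / 9801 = -0.01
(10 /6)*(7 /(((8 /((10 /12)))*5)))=35 /144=0.24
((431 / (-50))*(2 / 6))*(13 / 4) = -5603 / 600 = -9.34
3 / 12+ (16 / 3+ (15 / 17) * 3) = 1679 / 204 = 8.23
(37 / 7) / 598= 37 / 4186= 0.01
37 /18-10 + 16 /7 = -713 /126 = -5.66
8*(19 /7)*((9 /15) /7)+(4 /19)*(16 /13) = 128312 /60515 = 2.12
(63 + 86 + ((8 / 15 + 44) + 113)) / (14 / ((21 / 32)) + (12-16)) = 2299 / 130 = 17.68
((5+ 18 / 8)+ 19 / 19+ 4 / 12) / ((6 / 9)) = 103 / 8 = 12.88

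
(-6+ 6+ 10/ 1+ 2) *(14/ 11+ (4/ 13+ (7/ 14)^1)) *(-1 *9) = -32130/ 143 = -224.69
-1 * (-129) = 129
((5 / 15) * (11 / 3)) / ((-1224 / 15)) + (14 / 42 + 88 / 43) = 373403 / 157896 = 2.36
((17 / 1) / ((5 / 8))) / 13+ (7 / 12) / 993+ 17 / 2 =8204621 / 774540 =10.59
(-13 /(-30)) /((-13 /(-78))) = 13 /5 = 2.60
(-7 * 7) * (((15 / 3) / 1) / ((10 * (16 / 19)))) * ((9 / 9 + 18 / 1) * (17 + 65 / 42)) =-1968533 / 192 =-10252.78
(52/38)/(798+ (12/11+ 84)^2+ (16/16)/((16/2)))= 25168/147845707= 0.00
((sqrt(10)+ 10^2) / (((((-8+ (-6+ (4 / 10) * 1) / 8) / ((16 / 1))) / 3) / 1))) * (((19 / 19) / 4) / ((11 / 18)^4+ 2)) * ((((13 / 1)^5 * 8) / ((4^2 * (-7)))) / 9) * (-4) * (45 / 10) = -155907415872000 / 45592379 -1559074158720 * sqrt(10) / 45592379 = -3527730.84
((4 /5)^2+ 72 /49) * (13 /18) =16796 /11025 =1.52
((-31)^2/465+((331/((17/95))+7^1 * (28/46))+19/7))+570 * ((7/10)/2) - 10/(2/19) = 161202269/82110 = 1963.25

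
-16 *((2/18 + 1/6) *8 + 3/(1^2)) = -752/9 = -83.56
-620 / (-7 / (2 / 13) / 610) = 756400 / 91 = 8312.09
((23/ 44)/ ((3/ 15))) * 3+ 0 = 345/ 44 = 7.84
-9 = -9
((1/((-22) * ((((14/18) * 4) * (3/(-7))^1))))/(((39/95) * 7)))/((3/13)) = 95/1848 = 0.05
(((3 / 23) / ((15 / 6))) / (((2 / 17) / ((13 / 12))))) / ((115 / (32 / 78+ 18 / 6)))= 2261 / 158700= 0.01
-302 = -302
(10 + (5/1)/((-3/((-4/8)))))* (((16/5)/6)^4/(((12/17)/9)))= 113152/10125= 11.18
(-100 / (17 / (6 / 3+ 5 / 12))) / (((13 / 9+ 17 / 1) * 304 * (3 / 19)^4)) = -4972775 / 1219104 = -4.08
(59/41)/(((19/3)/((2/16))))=177/6232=0.03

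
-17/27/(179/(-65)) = 1105/4833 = 0.23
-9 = -9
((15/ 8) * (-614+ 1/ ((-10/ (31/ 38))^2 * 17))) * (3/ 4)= -13565216151/ 15710720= -863.44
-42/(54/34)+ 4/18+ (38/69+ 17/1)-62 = -14629/207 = -70.67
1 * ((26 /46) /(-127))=-13 /2921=-0.00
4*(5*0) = 0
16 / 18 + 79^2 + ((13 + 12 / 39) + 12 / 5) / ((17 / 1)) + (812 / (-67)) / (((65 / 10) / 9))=4148498618 / 666315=6226.03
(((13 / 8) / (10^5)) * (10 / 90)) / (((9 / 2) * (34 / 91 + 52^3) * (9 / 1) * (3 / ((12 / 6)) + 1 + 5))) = 1183 / 27983456694000000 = 0.00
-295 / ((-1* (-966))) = -295 / 966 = -0.31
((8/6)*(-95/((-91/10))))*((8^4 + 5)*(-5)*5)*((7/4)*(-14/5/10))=9090550/13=699273.08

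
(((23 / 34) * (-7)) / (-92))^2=49 / 18496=0.00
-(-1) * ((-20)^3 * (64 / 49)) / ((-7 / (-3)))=-1536000 / 343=-4478.13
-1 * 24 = -24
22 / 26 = 11 / 13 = 0.85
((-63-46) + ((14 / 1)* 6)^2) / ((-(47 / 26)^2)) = -4696172 / 2209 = -2125.93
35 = 35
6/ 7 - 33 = -225/ 7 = -32.14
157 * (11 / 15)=1727 / 15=115.13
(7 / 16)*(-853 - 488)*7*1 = -4106.81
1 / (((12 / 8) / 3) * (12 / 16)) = 8 / 3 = 2.67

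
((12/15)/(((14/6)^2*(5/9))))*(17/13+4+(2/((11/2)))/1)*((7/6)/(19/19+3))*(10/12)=7299/20020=0.36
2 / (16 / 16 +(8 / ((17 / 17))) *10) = 2 / 81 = 0.02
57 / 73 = 0.78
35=35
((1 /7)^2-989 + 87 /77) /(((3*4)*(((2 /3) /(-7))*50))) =532451 /30800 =17.29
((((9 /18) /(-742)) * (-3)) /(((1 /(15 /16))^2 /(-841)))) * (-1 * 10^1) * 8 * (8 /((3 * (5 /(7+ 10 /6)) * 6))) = 273325 /2968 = 92.09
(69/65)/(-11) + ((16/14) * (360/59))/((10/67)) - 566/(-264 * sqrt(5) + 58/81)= 245092716 * sqrt(5)/571593479 + 7869977059110762/168788696381305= 47.59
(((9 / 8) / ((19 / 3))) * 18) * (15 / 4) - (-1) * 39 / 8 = 5127 / 304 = 16.87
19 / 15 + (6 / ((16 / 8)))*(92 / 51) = 6.68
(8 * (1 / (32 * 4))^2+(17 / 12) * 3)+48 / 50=266777 / 51200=5.21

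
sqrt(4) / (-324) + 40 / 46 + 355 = 355.86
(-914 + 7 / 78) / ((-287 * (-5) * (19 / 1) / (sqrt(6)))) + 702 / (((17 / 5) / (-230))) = -807300 / 17-14257 * sqrt(6) / 425334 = -47488.32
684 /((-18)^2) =19 /9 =2.11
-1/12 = -0.08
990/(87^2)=110/841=0.13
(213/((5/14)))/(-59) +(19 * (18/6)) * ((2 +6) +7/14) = 279891/590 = 474.39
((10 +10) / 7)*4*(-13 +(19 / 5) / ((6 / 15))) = -40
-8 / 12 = -2 / 3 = -0.67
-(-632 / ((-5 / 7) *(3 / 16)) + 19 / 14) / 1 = -4720.29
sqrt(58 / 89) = sqrt(5162) / 89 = 0.81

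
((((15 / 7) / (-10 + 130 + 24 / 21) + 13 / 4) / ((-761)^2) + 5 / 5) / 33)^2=241176635660669641 / 262638392353267620096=0.00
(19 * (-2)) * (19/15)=-48.13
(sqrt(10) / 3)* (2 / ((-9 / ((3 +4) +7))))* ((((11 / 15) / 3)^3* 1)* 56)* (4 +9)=-34.87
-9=-9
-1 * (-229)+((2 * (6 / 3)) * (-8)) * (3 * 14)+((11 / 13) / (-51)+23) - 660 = -1161587 / 663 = -1752.02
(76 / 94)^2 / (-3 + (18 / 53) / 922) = -17640626 / 80948805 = -0.22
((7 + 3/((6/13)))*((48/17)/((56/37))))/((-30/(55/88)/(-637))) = 90909/272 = 334.22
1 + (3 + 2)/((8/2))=9/4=2.25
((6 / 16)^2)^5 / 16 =59049 / 17179869184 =0.00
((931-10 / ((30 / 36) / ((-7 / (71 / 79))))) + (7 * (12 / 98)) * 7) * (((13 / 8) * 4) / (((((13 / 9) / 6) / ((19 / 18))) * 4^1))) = 4170291 / 568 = 7342.06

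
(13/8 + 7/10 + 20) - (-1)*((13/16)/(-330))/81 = 9547943/427680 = 22.32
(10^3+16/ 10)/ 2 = 2504/ 5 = 500.80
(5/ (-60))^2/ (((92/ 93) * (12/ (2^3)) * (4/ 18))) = 31/ 1472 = 0.02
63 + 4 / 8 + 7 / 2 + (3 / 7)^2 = 3292 / 49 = 67.18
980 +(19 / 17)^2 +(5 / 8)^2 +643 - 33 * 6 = 26387129 / 18496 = 1426.64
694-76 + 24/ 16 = 1239/ 2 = 619.50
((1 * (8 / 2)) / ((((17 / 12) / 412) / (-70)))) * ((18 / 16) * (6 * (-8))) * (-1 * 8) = -598026240 / 17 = -35178014.12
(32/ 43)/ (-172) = -0.00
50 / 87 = 0.57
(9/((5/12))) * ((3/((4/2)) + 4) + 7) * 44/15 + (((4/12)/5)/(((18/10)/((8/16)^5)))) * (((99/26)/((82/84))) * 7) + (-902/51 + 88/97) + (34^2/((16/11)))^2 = 53359640159023/84376032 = 632402.82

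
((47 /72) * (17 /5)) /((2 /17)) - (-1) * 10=20783 /720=28.87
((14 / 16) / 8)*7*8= 49 / 8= 6.12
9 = 9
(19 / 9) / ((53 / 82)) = 1558 / 477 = 3.27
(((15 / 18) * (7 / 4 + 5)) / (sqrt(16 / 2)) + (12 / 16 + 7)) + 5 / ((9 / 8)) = 14.18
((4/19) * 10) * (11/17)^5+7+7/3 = 774690044/80931849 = 9.57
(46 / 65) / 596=0.00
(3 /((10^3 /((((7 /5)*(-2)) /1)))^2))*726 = 53361 /3125000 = 0.02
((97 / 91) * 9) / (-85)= -873 / 7735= -0.11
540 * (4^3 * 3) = 103680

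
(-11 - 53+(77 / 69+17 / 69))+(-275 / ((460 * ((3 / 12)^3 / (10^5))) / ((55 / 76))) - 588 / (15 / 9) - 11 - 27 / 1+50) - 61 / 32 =-580885024943 / 209760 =-2769284.06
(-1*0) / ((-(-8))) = 0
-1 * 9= -9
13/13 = 1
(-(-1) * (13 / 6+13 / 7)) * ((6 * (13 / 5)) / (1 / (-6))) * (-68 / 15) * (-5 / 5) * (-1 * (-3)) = -896376 / 175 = -5122.15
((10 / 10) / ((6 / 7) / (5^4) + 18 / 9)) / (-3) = -4375 / 26268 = -0.17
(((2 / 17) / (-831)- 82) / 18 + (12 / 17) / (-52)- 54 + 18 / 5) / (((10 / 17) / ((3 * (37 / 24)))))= -16808403401 / 38890800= -432.19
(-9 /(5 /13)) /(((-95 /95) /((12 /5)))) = 1404 /25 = 56.16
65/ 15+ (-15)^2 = 688/ 3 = 229.33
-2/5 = -0.40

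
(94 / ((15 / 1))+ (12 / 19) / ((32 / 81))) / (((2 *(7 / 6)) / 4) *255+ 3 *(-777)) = -17933 / 4975530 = -0.00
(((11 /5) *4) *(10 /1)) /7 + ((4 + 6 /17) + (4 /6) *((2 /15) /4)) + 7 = 128234 /5355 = 23.95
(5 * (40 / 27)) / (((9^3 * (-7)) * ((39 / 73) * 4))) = -3650 / 5373459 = -0.00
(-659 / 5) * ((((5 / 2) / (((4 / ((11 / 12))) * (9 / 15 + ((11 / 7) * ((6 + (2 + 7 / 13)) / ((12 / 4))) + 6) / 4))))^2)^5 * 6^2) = -12695688900347828034765427810490779876708984375 / 83668533436681630851298708656117995783194027229184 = -0.00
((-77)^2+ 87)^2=36192256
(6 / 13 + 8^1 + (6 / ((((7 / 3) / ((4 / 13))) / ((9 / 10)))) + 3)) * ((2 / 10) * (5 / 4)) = 5539 / 1820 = 3.04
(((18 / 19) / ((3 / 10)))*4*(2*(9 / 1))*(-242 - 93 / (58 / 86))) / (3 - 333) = 1586448 / 6061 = 261.75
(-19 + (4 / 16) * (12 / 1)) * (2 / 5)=-32 / 5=-6.40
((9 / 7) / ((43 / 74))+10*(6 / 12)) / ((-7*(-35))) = 2171 / 73745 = 0.03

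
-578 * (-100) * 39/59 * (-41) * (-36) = 3327199200/59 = 56393206.78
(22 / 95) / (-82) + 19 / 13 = 73862 / 50635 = 1.46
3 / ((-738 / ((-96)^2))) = -37.46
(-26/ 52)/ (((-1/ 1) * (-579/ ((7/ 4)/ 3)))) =-7/ 13896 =-0.00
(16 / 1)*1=16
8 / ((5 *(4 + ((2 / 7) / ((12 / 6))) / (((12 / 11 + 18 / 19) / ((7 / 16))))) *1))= 54528 / 137365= 0.40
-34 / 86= -17 / 43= -0.40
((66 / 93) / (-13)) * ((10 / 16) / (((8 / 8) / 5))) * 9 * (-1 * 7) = 17325 / 1612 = 10.75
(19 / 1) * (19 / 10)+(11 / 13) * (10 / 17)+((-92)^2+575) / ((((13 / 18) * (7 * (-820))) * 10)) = 230745503 / 6342700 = 36.38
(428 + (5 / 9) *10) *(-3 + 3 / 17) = -62432 / 51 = -1224.16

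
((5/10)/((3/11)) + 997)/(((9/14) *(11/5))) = 209755/297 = 706.25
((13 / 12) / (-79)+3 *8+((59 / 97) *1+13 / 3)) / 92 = 886697 / 2819984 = 0.31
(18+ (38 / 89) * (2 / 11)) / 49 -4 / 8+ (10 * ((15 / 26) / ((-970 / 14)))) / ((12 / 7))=-43467045 / 241965724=-0.18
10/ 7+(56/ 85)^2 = 94202/ 50575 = 1.86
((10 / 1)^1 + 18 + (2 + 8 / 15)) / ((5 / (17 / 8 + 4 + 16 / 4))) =61.83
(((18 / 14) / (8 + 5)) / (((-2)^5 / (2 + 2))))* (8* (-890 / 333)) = 890 / 3367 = 0.26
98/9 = 10.89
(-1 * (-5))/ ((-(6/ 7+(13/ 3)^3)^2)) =-178605/ 241522681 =-0.00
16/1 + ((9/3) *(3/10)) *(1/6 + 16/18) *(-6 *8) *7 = -1516/5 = -303.20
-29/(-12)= 29/12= 2.42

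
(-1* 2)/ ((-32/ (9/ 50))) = 9/ 800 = 0.01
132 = 132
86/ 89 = 0.97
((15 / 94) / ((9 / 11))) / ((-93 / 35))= -1925 / 26226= -0.07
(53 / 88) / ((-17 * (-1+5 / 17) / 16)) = 53 / 66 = 0.80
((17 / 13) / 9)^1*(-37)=-629 / 117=-5.38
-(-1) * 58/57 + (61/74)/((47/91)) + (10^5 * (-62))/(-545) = 245881516279/21608814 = 11378.76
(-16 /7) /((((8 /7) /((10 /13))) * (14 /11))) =-110 /91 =-1.21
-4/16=-1/4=-0.25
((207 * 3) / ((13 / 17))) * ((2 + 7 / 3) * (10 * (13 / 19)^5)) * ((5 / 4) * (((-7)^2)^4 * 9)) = 1694739167284875075 / 4952198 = 342219589621.59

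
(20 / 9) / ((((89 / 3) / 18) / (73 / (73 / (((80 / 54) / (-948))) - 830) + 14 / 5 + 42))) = 2555807952 / 42313003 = 60.40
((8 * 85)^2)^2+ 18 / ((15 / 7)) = 1069068800042 / 5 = 213813760008.40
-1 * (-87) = 87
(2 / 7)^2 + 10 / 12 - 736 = -216115 / 294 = -735.09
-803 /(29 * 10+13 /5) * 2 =-730 /133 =-5.49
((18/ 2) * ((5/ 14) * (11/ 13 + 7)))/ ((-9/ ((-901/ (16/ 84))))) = 13255.10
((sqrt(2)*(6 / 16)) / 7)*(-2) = -3*sqrt(2) / 28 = -0.15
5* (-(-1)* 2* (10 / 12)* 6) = 50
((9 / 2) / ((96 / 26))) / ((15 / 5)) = 13 / 32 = 0.41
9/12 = 3/4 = 0.75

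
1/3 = 0.33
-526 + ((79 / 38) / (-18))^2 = -246086015 / 467856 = -525.99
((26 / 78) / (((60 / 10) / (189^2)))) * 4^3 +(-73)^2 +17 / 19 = 2514420 / 19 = 132337.89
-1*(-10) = 10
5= 5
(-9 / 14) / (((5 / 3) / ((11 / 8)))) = -297 / 560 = -0.53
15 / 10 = 3 / 2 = 1.50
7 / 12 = 0.58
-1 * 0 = 0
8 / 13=0.62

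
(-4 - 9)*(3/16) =-39/16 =-2.44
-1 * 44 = -44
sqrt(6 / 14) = sqrt(21) / 7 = 0.65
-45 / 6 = -15 / 2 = -7.50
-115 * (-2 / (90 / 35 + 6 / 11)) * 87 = 51359 / 8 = 6419.88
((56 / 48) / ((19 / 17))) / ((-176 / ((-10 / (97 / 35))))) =20825 / 973104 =0.02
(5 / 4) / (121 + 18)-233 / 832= -31347 / 115648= -0.27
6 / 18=1 / 3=0.33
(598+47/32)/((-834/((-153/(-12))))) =-326111/35584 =-9.16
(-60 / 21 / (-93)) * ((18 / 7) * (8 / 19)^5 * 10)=39321600 / 3761194381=0.01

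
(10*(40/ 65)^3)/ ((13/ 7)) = 35840/ 28561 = 1.25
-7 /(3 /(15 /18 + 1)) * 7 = -539 /18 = -29.94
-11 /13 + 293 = 3798 /13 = 292.15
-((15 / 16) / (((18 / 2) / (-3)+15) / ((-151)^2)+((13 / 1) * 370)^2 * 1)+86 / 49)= -103696584304121 / 59082936204544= -1.76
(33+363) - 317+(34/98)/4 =15501/196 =79.09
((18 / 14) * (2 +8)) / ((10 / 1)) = 9 / 7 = 1.29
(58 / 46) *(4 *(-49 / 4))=-1421 / 23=-61.78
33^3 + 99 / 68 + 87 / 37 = 90427071 / 2516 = 35940.81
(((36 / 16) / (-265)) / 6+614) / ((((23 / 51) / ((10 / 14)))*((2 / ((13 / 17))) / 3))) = 152296209 / 136528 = 1115.49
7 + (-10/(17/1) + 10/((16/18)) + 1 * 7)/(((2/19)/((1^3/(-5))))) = -18059/680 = -26.56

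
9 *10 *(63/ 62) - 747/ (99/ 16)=-9983/ 341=-29.28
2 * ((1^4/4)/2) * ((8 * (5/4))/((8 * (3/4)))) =5/12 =0.42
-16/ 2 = -8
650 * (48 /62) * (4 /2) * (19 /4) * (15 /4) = 555750 /31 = 17927.42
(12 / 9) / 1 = 4 / 3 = 1.33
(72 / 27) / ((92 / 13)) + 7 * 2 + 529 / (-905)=861259 / 62445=13.79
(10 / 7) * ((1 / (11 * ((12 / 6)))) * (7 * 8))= 40 / 11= 3.64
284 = 284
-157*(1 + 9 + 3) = -2041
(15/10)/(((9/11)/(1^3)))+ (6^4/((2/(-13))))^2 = 425782667/6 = 70963777.83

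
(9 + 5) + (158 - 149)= 23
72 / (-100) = -18 / 25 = -0.72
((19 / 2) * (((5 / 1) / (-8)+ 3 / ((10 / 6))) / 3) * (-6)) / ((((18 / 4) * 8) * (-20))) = 893 / 28800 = 0.03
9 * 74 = 666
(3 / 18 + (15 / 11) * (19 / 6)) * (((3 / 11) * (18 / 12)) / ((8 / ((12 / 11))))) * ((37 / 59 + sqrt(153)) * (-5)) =-4995 * sqrt(17) / 1331-61605 / 78529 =-16.26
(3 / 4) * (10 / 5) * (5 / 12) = 5 / 8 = 0.62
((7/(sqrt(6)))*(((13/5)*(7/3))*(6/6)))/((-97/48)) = -8.58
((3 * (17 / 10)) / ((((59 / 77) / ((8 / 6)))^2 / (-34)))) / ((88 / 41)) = -12773222 / 52215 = -244.63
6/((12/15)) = 15/2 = 7.50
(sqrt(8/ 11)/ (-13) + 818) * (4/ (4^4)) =409/ 32-sqrt(22)/ 4576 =12.78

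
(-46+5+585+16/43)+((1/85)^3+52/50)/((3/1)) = 14384592571/26407375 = 544.72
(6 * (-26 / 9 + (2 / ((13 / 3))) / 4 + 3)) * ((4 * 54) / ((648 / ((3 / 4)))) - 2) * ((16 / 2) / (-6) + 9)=-8533 / 468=-18.23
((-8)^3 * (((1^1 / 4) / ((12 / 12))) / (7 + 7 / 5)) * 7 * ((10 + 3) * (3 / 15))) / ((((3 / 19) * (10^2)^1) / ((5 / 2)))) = -43.91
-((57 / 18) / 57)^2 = -1 / 324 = -0.00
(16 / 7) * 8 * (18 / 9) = 256 / 7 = 36.57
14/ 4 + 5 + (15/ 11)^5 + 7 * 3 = 11020759/ 322102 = 34.22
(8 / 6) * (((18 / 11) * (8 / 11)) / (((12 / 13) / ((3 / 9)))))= 208 / 363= 0.57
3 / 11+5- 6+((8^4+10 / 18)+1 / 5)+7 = 2030999 / 495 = 4103.03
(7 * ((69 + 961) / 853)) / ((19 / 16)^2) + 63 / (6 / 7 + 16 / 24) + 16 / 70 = 47.57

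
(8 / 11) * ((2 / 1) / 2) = 8 / 11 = 0.73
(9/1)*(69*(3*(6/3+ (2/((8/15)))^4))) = 95268231/256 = 372141.53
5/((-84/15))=-25/28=-0.89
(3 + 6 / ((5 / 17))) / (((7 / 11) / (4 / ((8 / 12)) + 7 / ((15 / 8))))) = 62634 / 175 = 357.91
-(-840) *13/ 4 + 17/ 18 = 49157/ 18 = 2730.94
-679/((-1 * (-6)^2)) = 679/36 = 18.86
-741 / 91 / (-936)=19 / 2184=0.01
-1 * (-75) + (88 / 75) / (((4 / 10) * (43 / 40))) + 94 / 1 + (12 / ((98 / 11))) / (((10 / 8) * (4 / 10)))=174.42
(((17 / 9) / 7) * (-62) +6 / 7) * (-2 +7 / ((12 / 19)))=-27250 / 189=-144.18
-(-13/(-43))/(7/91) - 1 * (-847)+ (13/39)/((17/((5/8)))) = 14791031/17544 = 843.08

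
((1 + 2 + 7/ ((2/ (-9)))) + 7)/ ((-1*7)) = 43/ 14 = 3.07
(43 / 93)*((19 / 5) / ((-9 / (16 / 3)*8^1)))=-1634 / 12555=-0.13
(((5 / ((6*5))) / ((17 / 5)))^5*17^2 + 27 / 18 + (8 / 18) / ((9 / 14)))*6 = 83720645 / 6367248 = 13.15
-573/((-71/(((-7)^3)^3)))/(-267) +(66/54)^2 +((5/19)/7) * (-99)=83033165299663/68074587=1219738.07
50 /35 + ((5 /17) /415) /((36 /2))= 253987 /177786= 1.43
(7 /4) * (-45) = -315 /4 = -78.75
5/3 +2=11/3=3.67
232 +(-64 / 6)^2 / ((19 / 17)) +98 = 73838 / 171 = 431.80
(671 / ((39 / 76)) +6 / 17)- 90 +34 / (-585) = 12111862 / 9945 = 1217.88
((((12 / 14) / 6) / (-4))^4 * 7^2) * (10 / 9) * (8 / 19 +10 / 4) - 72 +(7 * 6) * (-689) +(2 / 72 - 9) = -62246391317 / 2145024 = -29018.97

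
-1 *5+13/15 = -62/15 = -4.13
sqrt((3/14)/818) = sqrt(8589)/5726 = 0.02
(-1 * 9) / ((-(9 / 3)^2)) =1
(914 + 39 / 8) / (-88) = -7351 / 704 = -10.44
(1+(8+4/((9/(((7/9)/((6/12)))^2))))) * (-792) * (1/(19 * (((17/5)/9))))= -3231800/2907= -1111.73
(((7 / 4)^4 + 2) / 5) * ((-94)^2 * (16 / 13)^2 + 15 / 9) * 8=6590073103 / 27040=243715.72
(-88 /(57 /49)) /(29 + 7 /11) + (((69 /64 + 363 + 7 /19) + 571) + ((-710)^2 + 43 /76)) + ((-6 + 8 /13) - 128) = 3902934129659 /7730112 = 504900.08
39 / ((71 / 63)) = 2457 / 71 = 34.61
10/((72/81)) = 45/4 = 11.25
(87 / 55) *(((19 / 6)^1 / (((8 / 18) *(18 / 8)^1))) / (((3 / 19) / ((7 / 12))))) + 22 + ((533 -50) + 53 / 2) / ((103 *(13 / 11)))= 236973437 / 5302440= 44.69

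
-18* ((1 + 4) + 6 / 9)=-102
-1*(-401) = 401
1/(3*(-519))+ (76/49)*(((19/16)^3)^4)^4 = 709929155486370638475516826087964061258005205865227654481300152527/119724730674464008878830970616195623470924250981123646273093632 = 5929.68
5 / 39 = 0.13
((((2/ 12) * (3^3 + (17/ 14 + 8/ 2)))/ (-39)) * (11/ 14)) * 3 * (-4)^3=39688/ 1911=20.77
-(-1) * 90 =90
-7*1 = -7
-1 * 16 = -16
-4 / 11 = -0.36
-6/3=-2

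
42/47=0.89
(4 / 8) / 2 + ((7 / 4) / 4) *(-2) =-0.62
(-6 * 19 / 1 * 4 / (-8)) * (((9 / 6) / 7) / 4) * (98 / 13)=1197 / 52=23.02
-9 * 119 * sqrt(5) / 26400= -357 * sqrt(5) / 8800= -0.09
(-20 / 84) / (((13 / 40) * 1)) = -200 / 273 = -0.73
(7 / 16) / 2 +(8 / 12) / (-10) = 73 / 480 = 0.15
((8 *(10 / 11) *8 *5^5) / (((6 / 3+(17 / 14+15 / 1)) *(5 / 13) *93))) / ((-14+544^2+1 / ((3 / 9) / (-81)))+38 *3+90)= 2080000 / 2205300537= 0.00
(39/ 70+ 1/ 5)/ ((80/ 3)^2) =477/ 448000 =0.00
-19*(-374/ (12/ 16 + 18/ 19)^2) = 41044256/ 16641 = 2466.45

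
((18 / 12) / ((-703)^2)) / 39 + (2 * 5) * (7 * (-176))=-158305026879 / 12849434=-12320.00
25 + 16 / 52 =329 / 13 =25.31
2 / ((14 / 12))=12 / 7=1.71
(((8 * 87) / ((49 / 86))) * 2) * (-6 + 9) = 359136 / 49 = 7329.31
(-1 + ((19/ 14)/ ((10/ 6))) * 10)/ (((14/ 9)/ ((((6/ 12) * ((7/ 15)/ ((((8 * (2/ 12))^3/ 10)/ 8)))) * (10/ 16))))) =10125/ 448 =22.60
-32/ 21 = -1.52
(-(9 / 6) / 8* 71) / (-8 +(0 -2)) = 213 / 160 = 1.33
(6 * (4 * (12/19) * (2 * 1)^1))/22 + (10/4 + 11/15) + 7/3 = 6.94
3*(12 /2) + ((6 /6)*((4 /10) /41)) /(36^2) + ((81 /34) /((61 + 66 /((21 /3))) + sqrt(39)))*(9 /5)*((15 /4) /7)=577643274613 /32032771920 - 15309*sqrt(39) /32794768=18.03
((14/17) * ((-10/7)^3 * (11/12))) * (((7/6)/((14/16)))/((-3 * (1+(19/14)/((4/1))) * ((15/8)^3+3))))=3604480/47337129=0.08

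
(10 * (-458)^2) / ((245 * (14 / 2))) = 419528 / 343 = 1223.11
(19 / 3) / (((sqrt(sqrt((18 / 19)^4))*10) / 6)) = 361 / 90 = 4.01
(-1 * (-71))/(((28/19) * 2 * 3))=1349/168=8.03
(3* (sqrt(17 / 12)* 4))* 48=96* sqrt(51)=685.58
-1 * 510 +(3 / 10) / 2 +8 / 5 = -2033 / 4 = -508.25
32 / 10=16 / 5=3.20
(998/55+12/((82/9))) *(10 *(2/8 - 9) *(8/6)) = -3072160/1353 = -2270.63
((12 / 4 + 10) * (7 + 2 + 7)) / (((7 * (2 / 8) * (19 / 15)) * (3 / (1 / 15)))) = 832 / 399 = 2.09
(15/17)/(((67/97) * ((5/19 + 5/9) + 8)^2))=42545655/2590158896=0.02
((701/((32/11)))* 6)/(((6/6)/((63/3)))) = 485793/16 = 30362.06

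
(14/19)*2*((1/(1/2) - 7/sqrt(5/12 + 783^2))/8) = 7/19 - 49*sqrt(76371)/8222611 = 0.37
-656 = -656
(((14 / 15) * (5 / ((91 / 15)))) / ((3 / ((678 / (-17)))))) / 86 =-1130 / 9503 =-0.12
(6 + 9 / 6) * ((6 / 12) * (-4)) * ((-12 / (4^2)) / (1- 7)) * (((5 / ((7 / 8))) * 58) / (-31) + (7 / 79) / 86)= 20.04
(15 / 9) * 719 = 3595 / 3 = 1198.33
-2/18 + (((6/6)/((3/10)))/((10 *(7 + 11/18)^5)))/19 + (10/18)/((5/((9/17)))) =-7335685749496/140296832996499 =-0.05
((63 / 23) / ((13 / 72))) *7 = 31752 / 299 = 106.19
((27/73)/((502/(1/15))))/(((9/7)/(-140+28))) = -0.00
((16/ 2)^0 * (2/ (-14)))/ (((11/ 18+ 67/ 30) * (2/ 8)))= -45/ 224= -0.20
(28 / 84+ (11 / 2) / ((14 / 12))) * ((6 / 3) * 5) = 1060 / 21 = 50.48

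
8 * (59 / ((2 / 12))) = 2832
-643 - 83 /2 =-1369 /2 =-684.50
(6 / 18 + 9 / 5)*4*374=47872 / 15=3191.47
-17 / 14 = -1.21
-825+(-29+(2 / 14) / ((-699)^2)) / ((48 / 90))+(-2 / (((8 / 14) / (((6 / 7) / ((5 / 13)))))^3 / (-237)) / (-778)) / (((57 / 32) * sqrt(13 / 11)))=-4010192705 / 4560276 - 1441908 * sqrt(143) / 923875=-898.04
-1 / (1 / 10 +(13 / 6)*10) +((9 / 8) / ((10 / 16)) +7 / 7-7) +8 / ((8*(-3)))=-44854 / 9795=-4.58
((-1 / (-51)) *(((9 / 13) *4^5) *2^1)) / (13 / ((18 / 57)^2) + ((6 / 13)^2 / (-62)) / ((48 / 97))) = 178274304 / 835900795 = 0.21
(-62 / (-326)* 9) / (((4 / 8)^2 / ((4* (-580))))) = -2589120 / 163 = -15884.17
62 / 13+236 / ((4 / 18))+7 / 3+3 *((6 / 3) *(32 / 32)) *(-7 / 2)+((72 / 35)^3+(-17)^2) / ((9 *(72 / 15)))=25402775999 / 24078600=1054.99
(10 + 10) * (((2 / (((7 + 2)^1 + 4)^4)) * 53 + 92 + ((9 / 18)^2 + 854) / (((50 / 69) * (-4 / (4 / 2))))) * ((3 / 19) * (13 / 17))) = -17048476359 / 14192620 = -1201.22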